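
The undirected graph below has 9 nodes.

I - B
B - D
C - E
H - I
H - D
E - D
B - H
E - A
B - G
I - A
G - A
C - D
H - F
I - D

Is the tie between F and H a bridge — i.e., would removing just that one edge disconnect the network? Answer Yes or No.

Yes

Without the F–H edge there is no alternate route between F and H, so the network disconnects. It is a bridge.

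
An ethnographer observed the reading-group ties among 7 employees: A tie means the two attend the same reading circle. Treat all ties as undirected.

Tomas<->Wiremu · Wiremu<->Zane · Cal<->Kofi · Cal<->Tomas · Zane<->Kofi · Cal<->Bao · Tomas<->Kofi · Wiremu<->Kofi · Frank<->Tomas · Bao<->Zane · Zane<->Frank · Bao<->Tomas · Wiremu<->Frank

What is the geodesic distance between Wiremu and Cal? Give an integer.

2

One shortest route is Wiremu – Kofi – Cal, which uses 2 edges, and Wiremu and Cal are not directly tied, so nothing shorter exists. So d(Wiremu,Cal) = 2.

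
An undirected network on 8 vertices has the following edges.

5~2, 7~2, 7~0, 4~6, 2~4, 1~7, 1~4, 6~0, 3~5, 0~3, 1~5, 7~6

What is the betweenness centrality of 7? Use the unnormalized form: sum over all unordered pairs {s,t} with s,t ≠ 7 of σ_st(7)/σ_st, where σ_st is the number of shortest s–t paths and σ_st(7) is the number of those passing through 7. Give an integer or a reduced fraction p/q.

Pairs whose geodesics pass through 7 — 0–2: 1; 0–1: 1; 5–6: 2/5; 6–2: 1/2; 6–1: 1/2; 2–1: 1/3.
All other pairs contribute 0.
Summing the contributions gives betweenness(7) = 56/15.

56/15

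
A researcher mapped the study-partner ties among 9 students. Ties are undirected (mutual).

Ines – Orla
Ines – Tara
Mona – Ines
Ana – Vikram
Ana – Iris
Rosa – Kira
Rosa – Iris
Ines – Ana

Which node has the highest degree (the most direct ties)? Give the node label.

Ines

Degrees — Ana:3, Ines:4, Iris:2, Kira:1, Mona:1, Orla:1, Rosa:2, Tara:1, Vikram:1.
The maximum is 4, attained only by Ines.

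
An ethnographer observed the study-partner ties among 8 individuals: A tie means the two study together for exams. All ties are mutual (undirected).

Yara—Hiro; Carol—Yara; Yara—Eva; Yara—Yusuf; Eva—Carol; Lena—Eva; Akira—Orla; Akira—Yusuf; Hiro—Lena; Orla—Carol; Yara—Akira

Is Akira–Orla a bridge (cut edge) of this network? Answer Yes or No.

No

Even without that edge, Akira still reaches Orla via Akira – Yara – Carol – Orla, so the network stays connected. Not a bridge.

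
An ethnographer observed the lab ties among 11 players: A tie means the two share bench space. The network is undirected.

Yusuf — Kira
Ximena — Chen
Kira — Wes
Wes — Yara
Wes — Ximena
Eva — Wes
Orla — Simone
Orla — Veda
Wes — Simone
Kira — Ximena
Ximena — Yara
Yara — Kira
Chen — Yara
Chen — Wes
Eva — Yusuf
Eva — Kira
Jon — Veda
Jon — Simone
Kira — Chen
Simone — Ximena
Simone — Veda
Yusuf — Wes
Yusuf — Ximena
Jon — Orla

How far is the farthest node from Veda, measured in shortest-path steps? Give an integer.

3

Distances from Veda: Chen:3, Eva:3, Jon:1, Kira:3, Orla:1, Simone:1, Wes:2, Ximena:2, Yara:3, Yusuf:3.
The largest is 3 (to Yusuf, Yara, Chen, Eva, and Kira), so the eccentricity of Veda is 3.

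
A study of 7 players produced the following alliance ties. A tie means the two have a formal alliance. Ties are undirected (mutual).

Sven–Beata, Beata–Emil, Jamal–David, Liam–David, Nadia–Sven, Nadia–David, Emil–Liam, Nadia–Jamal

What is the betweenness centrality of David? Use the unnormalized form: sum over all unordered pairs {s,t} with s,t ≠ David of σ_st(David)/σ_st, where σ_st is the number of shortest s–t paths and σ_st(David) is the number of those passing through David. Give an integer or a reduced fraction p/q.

Pairs whose geodesics pass through David — Emil–Jamal: 1; Emil–Nadia: 1/2; Liam–Jamal: 1; Liam–Nadia: 1; Liam–Sven: 1/2.
All other pairs contribute 0.
Summing the contributions gives betweenness(David) = 4.

4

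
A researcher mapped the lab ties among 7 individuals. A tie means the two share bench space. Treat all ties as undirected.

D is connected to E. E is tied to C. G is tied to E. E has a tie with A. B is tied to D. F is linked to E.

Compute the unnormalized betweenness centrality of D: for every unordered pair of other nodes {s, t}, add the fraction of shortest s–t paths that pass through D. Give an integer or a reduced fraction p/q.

5

Pairs whose geodesics pass through D — E–B: 1; A–B: 1; G–B: 1; C–B: 1; B–F: 1.
All other pairs contribute 0.
Summing the contributions gives betweenness(D) = 5.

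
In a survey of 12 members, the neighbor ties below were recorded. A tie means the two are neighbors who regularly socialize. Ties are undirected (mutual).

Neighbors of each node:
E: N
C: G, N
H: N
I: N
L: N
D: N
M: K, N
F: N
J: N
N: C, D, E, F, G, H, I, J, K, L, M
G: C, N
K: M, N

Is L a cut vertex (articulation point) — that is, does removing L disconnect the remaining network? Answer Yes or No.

No

Even without L, every remaining node can still reach every other (the residual graph is connected), so L is not a cut vertex.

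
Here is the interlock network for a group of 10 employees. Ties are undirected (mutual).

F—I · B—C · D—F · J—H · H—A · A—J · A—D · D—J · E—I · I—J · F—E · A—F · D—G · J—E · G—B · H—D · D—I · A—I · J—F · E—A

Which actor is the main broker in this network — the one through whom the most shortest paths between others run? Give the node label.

D

Unnormalized betweenness of each node: A:13/6, B:8, C:0, D:56/3, E:0, F:1, G:14, H:0, I:1, J:13/6.
D has the largest value, 56/3, making it the main broker — the node through which the most shortest paths run.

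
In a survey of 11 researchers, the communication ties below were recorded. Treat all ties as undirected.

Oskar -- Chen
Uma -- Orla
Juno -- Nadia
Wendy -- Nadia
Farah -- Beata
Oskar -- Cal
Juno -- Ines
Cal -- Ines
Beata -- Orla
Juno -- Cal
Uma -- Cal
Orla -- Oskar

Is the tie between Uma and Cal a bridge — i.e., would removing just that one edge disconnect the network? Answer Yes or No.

No

Even without that edge, Uma still reaches Cal via Uma – Orla – Oskar – Cal, so the network stays connected. Not a bridge.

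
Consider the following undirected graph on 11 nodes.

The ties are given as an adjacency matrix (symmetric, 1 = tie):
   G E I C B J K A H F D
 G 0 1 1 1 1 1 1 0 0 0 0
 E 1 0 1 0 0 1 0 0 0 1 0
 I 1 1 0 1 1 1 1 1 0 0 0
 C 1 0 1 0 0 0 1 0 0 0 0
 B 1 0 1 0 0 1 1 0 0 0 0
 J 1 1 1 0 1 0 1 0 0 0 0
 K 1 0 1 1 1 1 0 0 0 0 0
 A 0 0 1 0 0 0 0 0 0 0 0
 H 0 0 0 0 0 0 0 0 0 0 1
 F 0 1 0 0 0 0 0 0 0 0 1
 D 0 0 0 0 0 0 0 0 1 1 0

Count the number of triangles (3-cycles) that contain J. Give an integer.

J's neighbors: B, E, G, I, and K.
Neighbor pairs that are themselves tied: J–B–G; J–B–I; J–B–K; J–E–G; J–E–I; J–G–I; J–G–K; J–I–K. Each forms one triangle with J, for 8 in total.

8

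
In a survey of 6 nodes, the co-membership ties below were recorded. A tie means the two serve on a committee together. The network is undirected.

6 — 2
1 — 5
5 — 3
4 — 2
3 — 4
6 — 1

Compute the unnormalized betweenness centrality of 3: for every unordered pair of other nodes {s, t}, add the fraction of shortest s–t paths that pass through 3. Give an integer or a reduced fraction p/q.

Pairs whose geodesics pass through 3 — 5–4: 1; 5–2: 1/2; 4–1: 1/2.
All other pairs contribute 0.
Summing the contributions gives betweenness(3) = 2.

2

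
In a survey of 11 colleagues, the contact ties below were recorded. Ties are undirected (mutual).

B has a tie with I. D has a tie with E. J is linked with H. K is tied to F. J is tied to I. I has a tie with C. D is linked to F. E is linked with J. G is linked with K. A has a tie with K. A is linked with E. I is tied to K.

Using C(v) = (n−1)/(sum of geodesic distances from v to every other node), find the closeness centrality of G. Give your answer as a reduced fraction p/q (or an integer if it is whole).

Distances from G: A:2, B:3, C:3, D:3, E:3, F:2, H:4, I:2, J:3, K:1. Sum = 26.
n = 11, so closeness = 10/26 = 5/13.

5/13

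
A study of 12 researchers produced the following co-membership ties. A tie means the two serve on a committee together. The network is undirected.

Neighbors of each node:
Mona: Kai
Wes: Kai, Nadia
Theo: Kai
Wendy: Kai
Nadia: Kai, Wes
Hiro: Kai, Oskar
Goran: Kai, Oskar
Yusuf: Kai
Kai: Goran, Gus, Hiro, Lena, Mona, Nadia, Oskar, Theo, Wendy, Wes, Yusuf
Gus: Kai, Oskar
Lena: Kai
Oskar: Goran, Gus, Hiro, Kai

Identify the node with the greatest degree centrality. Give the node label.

Degrees — Goran:2, Gus:2, Hiro:2, Kai:11, Lena:1, Mona:1, Nadia:2, Oskar:4, Theo:1, Wendy:1, Wes:2, Yusuf:1.
The maximum is 11, attained only by Kai.

Kai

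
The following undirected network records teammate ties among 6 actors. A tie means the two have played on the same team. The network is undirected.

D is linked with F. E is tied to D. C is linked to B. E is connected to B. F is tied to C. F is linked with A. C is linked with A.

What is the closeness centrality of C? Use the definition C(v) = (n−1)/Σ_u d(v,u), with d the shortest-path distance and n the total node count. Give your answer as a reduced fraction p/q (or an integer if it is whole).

Distances from C: A:1, B:1, D:2, E:2, F:1. Sum = 7.
n = 6, so closeness = 5/7.

5/7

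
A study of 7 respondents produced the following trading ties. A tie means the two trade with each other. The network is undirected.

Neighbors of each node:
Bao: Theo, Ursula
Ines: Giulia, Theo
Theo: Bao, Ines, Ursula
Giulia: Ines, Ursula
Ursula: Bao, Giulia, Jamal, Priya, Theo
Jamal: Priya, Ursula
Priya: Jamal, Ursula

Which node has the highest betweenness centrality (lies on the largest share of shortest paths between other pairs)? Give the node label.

Unnormalized betweenness of each node: Bao:0, Giulia:3/2, Ines:1/2, Jamal:0, Priya:0, Theo:5/2, Ursula:19/2.
Ursula has the largest value, 19/2, making it the main broker — the node through which the most shortest paths run.

Ursula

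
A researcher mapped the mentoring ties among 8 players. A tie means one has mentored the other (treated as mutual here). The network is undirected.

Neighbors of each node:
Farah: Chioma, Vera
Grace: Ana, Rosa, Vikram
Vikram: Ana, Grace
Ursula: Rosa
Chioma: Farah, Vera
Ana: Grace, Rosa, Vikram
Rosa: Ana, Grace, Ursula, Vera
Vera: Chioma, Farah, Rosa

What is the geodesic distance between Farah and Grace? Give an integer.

3

One shortest route is Farah – Vera – Rosa – Grace, which uses 3 edges, and at distance 2 from Farah we only reach {Rosa}, which does not include Grace. So d(Farah,Grace) = 3.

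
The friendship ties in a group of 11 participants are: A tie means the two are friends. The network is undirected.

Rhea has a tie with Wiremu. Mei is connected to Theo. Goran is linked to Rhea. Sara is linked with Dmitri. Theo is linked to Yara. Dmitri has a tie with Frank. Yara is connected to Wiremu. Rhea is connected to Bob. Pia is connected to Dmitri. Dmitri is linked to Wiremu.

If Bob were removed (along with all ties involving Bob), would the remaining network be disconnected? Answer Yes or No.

Even without Bob, every remaining node can still reach every other (the residual graph is connected), so Bob is not a cut vertex.

No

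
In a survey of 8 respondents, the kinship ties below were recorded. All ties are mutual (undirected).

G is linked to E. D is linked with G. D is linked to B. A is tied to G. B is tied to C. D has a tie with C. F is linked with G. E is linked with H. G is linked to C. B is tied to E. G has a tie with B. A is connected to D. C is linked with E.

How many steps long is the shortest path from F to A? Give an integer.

One shortest route is F – G – A, which uses 2 edges, and F and A are not directly tied, so nothing shorter exists. So d(F,A) = 2.

2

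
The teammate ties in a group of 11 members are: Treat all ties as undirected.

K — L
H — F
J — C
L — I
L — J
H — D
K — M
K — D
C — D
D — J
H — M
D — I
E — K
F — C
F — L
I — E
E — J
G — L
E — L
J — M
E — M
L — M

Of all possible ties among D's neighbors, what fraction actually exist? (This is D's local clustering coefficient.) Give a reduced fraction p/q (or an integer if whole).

1/10

D's neighbors: C, H, I, J, and K (k = 5).
Possible neighbor pairs: C(5,2) = 10. Edges among them: C–J → e = 1.
Clustering(D) = 1/10.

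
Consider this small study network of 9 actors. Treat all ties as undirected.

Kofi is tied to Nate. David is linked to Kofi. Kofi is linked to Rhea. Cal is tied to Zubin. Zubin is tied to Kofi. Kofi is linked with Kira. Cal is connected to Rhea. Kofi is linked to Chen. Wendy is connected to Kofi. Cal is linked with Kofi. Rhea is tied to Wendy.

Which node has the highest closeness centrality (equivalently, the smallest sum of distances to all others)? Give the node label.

Kofi

Farness (sum of distances to all others) for each node — Cal:13, Chen:15, David:15, Kira:15, Kofi:8, Nate:15, Rhea:13, Wendy:14, Zubin:14.
The smallest farness is 8, for Kofi, so Kofi has the highest closeness.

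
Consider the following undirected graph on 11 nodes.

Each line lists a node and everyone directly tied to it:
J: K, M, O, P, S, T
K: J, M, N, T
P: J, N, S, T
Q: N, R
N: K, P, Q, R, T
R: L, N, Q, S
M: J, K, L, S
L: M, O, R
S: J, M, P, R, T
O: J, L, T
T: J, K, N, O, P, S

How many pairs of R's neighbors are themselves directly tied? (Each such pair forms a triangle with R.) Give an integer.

R's neighbors: L, N, Q, and S.
Neighbor pairs that are themselves tied: R–N–Q. Each forms one triangle with R, for 1 in total.

1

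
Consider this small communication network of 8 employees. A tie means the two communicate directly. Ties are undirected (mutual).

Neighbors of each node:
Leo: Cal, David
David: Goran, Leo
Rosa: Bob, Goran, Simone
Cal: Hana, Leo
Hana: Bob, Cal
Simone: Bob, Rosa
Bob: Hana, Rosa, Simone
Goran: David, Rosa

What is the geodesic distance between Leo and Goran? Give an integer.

2

One shortest route is Leo – David – Goran, which uses 2 edges, and Leo and Goran are not directly tied, so nothing shorter exists. So d(Leo,Goran) = 2.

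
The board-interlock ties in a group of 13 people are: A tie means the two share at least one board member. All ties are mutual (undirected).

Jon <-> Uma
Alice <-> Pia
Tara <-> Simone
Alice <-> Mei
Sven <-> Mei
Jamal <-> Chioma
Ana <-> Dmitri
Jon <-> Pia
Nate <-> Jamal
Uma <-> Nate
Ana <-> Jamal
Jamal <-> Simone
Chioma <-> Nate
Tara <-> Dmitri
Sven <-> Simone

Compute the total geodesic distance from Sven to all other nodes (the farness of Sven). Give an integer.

Distances from Sven: Alice:2, Ana:3, Chioma:3, Dmitri:3, Jamal:2, Jon:4, Mei:1, Nate:3, Pia:3, Simone:1, Tara:2, Uma:4.
Sum = 2 + 3 + 3 + 3 + 2 + 4 + 1 + 3 + 3 + 1 + 2 + 4 = 31.

31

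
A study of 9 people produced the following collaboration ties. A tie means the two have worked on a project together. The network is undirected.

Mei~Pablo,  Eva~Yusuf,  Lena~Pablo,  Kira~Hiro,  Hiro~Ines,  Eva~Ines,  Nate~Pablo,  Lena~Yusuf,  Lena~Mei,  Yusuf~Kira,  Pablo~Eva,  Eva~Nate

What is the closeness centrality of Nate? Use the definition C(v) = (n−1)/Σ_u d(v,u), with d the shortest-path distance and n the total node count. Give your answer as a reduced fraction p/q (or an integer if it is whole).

1/2

Distances from Nate: Eva:1, Hiro:3, Ines:2, Kira:3, Lena:2, Mei:2, Pablo:1, Yusuf:2. Sum = 16.
n = 9, so closeness = 8/16 = 1/2.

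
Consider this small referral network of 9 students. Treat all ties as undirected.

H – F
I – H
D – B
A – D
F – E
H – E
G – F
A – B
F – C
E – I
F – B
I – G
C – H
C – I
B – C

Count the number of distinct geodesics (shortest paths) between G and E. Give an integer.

The shortest distance is 2. The length-2 paths are: G–I–E; G–F–E.
That gives 2 distinct shortest paths.

2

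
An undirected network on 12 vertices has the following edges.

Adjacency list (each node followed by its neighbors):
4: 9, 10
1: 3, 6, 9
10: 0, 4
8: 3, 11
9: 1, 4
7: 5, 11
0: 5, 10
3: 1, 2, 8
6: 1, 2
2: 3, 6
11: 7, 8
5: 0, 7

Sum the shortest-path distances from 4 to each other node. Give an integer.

32

Distances from 4: 0:2, 1:2, 2:4, 3:3, 5:3, 6:3, 7:4, 8:4, 9:1, 10:1, 11:5.
Sum = 2 + 2 + 4 + 3 + 3 + 3 + 4 + 4 + 1 + 1 + 5 = 32.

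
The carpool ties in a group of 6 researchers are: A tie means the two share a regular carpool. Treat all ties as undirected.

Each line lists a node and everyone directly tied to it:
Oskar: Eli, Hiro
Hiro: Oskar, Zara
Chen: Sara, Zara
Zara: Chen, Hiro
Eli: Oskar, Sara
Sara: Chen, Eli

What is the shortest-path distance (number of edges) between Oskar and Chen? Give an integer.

3

One shortest route is Oskar – Hiro – Zara – Chen, which uses 3 edges, and at distance 2 from Oskar we only reach {Sara, Zara}, which does not include Chen. So d(Oskar,Chen) = 3.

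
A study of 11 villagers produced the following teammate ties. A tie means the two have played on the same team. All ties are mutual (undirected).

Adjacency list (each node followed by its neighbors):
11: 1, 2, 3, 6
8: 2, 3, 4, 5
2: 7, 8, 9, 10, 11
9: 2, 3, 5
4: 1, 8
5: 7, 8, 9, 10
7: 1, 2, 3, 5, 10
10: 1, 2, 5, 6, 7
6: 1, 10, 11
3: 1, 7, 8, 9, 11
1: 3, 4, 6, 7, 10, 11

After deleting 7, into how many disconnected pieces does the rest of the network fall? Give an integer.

7's neighbors (1, 2, 3, 5, and 10) remain reachable from one another through other ties, so the rest of the network stays in one piece.

1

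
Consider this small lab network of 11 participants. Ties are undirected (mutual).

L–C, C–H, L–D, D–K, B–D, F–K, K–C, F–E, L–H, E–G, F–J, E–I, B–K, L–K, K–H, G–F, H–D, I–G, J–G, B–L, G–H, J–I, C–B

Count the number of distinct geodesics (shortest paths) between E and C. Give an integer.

The shortest distance is 3. The length-3 paths are: E–G–H–C; E–F–K–C.
That gives 2 distinct shortest paths.

2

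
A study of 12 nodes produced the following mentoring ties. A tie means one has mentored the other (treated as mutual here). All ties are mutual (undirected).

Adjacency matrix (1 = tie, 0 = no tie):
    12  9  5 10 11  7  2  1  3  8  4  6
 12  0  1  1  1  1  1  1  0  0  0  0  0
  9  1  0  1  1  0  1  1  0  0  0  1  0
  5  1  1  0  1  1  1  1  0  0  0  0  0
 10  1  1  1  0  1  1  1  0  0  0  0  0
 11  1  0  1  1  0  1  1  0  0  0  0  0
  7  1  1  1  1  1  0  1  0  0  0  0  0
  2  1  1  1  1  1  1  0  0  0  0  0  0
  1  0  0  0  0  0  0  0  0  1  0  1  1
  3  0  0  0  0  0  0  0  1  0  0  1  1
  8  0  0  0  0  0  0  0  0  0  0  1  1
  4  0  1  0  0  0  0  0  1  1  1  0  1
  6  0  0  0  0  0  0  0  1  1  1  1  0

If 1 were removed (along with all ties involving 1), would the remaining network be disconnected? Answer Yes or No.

Even without 1, every remaining node can still reach every other (the residual graph is connected), so 1 is not a cut vertex.

No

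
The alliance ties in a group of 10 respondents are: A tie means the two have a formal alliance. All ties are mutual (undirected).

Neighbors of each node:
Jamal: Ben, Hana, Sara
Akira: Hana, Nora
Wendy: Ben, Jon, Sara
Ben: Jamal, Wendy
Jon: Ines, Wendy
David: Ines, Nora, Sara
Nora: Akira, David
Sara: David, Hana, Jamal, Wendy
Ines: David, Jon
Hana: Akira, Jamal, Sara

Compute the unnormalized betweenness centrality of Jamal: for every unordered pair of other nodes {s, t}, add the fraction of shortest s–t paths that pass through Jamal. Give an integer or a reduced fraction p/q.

11/3

Pairs whose geodesics pass through Jamal — Akira–Ben: 1; Nora–Ben: 2/3; David–Ben: 1/2; Ben–Sara: 1/2; Ben–Hana: 1.
All other pairs contribute 0.
Summing the contributions gives betweenness(Jamal) = 11/3.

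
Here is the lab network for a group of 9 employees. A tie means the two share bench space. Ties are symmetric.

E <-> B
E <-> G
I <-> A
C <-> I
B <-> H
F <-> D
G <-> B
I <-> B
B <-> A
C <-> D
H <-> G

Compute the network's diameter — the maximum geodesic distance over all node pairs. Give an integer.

Eccentricity of each node (its greatest distance to any other): A:4, B:4, C:3, D:4, E:5, F:5, G:5, H:5, I:3.
The maximum eccentricity is 5, realized for instance by the pair G–F via G – B – I – C – D – F. So the diameter is 5.

5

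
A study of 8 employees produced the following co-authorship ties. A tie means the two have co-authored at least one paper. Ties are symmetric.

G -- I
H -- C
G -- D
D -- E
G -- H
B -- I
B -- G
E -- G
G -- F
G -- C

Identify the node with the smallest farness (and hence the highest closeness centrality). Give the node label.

G

Farness (sum of distances to all others) for each node — B:12, C:12, D:12, E:12, F:13, G:7, H:12, I:12.
The smallest farness is 7, for G, so G has the highest closeness.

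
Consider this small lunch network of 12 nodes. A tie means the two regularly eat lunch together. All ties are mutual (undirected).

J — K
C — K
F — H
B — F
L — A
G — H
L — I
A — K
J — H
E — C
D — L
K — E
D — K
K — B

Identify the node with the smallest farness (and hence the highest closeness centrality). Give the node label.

Farness (sum of distances to all others) for each node — A:24, B:24, C:27, D:24, E:27, F:29, G:38, H:28, I:40, J:23, K:18, L:30.
The smallest farness is 18, for K, so K has the highest closeness.

K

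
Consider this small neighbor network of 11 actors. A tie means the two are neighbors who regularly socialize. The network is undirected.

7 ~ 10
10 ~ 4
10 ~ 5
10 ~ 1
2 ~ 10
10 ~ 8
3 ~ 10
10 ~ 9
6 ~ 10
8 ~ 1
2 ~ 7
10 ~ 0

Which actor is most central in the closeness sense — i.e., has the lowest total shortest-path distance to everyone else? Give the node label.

10

Farness (sum of distances to all others) for each node — 0:19, 1:18, 2:18, 3:19, 4:19, 5:19, 6:19, 7:18, 8:18, 9:19, 10:10.
The smallest farness is 10, for 10, so 10 has the highest closeness.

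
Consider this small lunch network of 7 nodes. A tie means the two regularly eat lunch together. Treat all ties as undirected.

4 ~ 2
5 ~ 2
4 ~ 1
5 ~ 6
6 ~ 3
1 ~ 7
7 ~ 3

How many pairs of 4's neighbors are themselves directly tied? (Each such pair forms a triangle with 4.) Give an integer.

4's neighbors are 1 and 2, but none of them are tied to each other, so no triangle contains 4.

0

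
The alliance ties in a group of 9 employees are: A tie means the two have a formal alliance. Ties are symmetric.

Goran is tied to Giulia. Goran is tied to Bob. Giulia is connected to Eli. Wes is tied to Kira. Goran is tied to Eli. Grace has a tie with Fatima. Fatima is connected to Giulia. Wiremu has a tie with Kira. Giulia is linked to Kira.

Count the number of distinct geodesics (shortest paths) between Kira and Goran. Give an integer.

1

The shortest distance is 2, and the only length-2 path is Kira–Giulia–Goran. So there is exactly 1 shortest path.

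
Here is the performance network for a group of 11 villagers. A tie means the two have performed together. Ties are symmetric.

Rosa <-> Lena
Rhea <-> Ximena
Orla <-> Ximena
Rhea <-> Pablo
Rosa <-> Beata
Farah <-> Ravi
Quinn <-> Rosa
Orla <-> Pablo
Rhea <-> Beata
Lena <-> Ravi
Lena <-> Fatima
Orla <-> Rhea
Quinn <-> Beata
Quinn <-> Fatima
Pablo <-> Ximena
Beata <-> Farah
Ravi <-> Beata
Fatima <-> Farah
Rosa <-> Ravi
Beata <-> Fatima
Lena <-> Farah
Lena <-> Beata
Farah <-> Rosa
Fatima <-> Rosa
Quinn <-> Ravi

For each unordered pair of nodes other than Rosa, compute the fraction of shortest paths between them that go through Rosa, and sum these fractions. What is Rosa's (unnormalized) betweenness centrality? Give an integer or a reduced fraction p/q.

Pairs whose geodesics pass through Rosa — Farah–Quinn: 1/4; Quinn–Lena: 1/4; Ravi–Fatima: 1/5.
All other pairs contribute 0.
Summing the contributions gives betweenness(Rosa) = 7/10.

7/10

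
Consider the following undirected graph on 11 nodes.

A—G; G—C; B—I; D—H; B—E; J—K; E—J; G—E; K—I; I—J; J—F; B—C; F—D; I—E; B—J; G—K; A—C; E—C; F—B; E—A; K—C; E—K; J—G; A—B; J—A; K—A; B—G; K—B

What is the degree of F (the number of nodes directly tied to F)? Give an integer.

F is directly tied to B, D, and J. That is 3 neighbors, so the degree of F is 3.

3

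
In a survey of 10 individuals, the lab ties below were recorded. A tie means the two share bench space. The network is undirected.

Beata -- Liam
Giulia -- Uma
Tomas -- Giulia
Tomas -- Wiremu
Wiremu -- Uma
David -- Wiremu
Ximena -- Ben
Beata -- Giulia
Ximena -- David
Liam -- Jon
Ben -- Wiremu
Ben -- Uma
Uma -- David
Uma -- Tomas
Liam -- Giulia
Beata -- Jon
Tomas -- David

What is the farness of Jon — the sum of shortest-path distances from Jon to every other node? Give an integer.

27

Distances from Jon: Beata:1, Ben:4, David:4, Giulia:2, Liam:1, Tomas:3, Uma:3, Wiremu:4, Ximena:5.
Sum = 1 + 4 + 4 + 2 + 1 + 3 + 3 + 4 + 5 = 27.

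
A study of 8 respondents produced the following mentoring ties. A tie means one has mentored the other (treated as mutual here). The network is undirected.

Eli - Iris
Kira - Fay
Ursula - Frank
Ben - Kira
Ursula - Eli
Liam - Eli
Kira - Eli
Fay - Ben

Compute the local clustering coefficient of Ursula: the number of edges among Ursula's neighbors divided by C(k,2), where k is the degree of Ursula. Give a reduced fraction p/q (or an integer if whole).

Ursula's neighbors: Eli and Frank (k = 2).
Possible neighbor pairs: C(2,2) = 1. Edges among them: none → e = 0.
Clustering(Ursula) = 0/1.

0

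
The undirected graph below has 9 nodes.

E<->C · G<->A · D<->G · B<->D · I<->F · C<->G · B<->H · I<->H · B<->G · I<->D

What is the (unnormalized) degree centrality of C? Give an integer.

C is directly tied to E and G. That is 2 neighbors, so the degree of C is 2.

2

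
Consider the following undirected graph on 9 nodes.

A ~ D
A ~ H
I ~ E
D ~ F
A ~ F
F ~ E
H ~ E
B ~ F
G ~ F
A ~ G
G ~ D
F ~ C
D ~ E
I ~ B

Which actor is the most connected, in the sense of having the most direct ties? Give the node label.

Degrees — A:4, B:2, C:1, D:4, E:4, F:6, G:3, H:2, I:2.
The maximum is 6, attained only by F.

F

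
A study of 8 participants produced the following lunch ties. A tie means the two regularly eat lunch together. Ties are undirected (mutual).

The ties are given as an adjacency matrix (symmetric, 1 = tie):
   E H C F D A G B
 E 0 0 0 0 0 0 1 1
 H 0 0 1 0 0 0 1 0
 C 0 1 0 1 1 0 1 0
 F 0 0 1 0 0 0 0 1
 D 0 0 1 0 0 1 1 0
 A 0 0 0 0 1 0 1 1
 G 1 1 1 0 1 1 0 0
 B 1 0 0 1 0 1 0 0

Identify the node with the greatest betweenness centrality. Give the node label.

Unnormalized betweenness of each node: A:11/6, B:5/2, C:23/6, D:1/2, E:5/6, F:4/3, G:37/6, H:0.
G has the largest value, 37/6, making it the main broker — the node through which the most shortest paths run.

G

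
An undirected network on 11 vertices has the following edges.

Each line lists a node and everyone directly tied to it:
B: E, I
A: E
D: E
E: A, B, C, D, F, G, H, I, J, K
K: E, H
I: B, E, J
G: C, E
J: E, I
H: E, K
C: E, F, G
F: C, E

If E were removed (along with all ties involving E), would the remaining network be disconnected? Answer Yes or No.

Removing E leaves {C, F, and G} with no path to {B, I, and J}, so the network splits into 5 components. E is a cut vertex.

Yes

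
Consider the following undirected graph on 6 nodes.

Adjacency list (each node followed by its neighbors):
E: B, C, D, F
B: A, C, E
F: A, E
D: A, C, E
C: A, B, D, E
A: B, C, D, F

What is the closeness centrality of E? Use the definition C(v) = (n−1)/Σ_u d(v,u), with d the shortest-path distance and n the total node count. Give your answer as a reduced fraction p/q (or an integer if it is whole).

5/6

Distances from E: A:2, B:1, C:1, D:1, F:1. Sum = 6.
n = 6, so closeness = 5/6.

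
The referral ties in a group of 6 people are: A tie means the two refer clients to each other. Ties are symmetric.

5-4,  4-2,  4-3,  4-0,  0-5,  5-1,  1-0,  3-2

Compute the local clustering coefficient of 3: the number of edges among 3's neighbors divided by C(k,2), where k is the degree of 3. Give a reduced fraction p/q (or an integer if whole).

3's neighbors: 2 and 4 (k = 2).
Possible neighbor pairs: C(2,2) = 1. Edges among them: 2–4 → e = 1.
Clustering(3) = 1/1.

1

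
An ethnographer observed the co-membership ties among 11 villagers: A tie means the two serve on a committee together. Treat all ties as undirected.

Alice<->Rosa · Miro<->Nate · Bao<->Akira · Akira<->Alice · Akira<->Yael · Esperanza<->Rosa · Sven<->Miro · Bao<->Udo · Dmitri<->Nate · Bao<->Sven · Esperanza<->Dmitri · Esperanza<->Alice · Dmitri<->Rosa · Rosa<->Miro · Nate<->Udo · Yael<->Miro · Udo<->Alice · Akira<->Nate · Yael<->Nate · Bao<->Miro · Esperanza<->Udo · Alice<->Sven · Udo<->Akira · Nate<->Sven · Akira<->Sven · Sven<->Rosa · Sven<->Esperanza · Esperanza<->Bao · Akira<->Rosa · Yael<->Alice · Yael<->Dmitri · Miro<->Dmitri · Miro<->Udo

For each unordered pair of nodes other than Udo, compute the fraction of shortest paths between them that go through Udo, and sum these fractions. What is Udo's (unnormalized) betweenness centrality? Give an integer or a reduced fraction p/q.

Pairs whose geodesics pass through Udo — Esperanza–Miro: 1/5; Esperanza–Nate: 1/3; Esperanza–Akira: 1/5; Bao–Nate: 1/4; Bao–Alice: 1/4; Miro–Alice: 1/4; Miro–Akira: 1/6; Nate–Alice: 1/4.
All other pairs contribute 0.
Summing the contributions gives betweenness(Udo) = 19/10.

19/10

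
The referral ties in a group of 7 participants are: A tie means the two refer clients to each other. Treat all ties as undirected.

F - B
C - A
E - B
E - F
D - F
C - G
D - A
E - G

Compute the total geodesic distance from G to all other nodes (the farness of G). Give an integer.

11

Distances from G: A:2, B:2, C:1, D:3, E:1, F:2.
Sum = 2 + 2 + 1 + 3 + 1 + 2 = 11.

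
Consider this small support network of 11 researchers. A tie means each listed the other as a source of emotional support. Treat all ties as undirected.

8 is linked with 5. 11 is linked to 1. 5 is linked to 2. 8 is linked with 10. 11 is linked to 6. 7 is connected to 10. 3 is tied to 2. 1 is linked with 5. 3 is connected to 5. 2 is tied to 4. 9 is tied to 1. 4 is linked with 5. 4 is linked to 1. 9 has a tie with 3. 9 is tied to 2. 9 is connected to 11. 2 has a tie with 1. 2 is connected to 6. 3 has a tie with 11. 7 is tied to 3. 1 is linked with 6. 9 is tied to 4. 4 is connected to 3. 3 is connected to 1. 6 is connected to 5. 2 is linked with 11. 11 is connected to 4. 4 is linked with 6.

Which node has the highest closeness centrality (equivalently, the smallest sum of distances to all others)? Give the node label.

Farness (sum of distances to all others) for each node — 1:14, 2:14, 3:13, 4:14, 5:14, 6:17, 7:19, 8:20, 9:17, 10:24, 11:16.
The smallest farness is 13, for 3, so 3 has the highest closeness.

3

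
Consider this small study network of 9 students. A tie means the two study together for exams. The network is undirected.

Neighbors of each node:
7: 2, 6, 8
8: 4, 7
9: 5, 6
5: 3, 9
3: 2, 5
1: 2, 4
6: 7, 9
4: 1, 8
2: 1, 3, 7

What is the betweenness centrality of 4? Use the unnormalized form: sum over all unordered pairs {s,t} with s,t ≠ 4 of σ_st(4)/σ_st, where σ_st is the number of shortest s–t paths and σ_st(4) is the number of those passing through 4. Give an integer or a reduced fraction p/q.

1

Pairs whose geodesics pass through 4 — 1–8: 1.
All other pairs contribute 0.
Summing the contributions gives betweenness(4) = 1.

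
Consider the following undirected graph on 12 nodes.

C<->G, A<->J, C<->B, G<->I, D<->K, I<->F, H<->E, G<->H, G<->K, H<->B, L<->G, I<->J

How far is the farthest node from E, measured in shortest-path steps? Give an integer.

Distances from E: A:5, B:2, C:3, D:4, F:4, G:2, H:1, I:3, J:4, K:3, L:3.
The largest is 5 (to A), so the eccentricity of E is 5.

5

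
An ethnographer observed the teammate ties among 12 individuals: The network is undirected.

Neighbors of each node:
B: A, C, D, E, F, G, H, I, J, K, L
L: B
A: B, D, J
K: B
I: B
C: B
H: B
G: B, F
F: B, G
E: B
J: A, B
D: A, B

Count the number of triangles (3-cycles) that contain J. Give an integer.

J's neighbors: A and B.
Neighbor pairs that are themselves tied: J–A–B. Each forms one triangle with J, for 1 in total.

1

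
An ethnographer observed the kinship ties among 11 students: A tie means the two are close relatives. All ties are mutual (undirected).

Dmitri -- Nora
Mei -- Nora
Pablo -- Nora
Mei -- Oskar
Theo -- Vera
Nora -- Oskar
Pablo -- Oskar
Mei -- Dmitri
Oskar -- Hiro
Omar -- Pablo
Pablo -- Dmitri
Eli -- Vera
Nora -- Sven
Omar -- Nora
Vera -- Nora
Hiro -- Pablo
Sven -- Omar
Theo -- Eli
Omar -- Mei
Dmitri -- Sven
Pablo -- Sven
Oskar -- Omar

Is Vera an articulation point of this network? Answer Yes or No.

Removing Vera leaves {Eli and Theo} with no path to {Dmitri, Hiro, Mei, Nora, Omar, Oskar, Pablo, and Sven}, so the network splits into 2 components. Vera is a cut vertex.

Yes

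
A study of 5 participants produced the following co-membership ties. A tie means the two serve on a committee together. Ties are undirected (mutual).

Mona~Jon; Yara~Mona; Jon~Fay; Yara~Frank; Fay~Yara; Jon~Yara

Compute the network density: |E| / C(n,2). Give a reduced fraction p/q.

There are 6 edges and 5 nodes, so the maximum possible is C(5,2) = 10.
Density = 6/10 = 3/5.

3/5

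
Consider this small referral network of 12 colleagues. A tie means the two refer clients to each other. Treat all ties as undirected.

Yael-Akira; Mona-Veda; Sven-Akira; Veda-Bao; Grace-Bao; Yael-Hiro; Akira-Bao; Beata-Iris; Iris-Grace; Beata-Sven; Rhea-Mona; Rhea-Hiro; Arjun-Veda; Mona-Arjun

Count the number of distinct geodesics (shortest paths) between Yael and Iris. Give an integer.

The shortest distance is 4. The length-4 paths are: Yael–Akira–Sven–Beata–Iris; Yael–Akira–Bao–Grace–Iris.
That gives 2 distinct shortest paths.

2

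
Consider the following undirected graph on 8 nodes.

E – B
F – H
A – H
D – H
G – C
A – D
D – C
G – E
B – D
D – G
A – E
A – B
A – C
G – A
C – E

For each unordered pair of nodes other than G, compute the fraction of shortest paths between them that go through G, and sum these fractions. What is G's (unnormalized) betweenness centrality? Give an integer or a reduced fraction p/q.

Pairs whose geodesics pass through G — D–E: 1/4.
All other pairs contribute 0.
Summing the contributions gives betweenness(G) = 1/4.

1/4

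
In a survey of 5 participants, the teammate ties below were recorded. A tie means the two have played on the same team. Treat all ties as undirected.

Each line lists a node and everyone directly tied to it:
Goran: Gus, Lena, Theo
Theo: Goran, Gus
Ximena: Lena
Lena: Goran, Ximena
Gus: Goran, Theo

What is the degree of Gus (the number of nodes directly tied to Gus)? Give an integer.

Gus is directly tied to Goran and Theo. That is 2 neighbors, so the degree of Gus is 2.

2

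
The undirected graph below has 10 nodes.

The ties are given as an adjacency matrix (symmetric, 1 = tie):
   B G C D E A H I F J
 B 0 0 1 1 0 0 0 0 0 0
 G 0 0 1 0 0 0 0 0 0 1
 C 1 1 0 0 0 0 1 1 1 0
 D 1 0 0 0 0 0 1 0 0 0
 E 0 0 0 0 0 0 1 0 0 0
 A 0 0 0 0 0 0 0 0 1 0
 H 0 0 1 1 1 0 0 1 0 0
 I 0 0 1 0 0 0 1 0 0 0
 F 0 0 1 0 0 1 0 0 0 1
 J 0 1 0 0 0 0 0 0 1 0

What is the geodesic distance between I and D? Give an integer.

One shortest route is I – H – D, which uses 2 edges, and I and D are not directly tied, so nothing shorter exists. So d(I,D) = 2.

2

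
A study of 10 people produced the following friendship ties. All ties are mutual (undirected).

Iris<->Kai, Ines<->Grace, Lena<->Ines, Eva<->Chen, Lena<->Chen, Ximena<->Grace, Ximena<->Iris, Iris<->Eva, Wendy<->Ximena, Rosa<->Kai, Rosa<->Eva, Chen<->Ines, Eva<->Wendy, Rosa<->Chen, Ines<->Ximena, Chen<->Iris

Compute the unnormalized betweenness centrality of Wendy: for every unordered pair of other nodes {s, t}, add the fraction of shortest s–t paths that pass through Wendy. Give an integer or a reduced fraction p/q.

Pairs whose geodesics pass through Wendy — Grace–Eva: 1/3; Ximena–Eva: 1/2; Ximena–Rosa: 1/5.
All other pairs contribute 0.
Summing the contributions gives betweenness(Wendy) = 31/30.

31/30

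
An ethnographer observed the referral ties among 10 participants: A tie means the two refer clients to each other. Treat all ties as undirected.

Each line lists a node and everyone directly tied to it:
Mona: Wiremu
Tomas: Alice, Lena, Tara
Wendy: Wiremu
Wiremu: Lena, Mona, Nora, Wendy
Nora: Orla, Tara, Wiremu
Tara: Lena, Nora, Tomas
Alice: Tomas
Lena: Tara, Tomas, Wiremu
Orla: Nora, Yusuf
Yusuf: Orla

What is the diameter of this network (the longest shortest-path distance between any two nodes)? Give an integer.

5

Eccentricity of each node (its greatest distance to any other): Alice:5, Lena:4, Mona:4, Nora:3, Orla:4, Tara:3, Tomas:4, Wendy:4, Wiremu:3, Yusuf:5.
The maximum eccentricity is 5, realized for instance by the pair Alice–Yusuf via Alice – Tomas – Tara – Nora – Orla – Yusuf. So the diameter is 5.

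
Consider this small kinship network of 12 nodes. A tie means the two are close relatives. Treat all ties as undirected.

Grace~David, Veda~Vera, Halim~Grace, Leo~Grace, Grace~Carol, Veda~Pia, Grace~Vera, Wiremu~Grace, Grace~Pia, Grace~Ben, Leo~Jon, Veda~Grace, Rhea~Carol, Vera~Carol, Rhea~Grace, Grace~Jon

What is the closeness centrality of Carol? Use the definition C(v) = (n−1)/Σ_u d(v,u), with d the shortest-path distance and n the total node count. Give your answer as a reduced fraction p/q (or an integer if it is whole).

11/19

Distances from Carol: Ben:2, David:2, Grace:1, Halim:2, Jon:2, Leo:2, Pia:2, Rhea:1, Veda:2, Vera:1, Wiremu:2. Sum = 19.
n = 12, so closeness = 11/19.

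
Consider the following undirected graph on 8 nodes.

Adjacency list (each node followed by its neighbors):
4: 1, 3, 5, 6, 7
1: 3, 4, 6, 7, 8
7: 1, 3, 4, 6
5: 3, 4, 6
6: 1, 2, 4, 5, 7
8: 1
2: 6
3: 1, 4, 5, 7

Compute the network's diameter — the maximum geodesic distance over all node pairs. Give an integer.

Eccentricity of each node (its greatest distance to any other): 1:2, 2:3, 3:3, 4:2, 5:3, 6:2, 7:2, 8:3.
The maximum eccentricity is 3, realized for instance by the pair 8–5 via 8 – 1 – 3 – 5. So the diameter is 3.

3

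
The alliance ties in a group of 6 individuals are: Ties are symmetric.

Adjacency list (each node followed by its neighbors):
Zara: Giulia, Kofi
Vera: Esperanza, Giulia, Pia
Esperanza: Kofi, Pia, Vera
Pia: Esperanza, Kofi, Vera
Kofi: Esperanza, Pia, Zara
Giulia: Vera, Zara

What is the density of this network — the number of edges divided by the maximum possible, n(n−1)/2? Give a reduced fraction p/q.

There are 8 edges and 6 nodes, so the maximum possible is C(6,2) = 15.
Density = 8/15.

8/15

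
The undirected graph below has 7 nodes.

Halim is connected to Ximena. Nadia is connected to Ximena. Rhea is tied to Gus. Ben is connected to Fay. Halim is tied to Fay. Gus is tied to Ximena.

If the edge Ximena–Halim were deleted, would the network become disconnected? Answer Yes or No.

Yes

Without the Ximena–Halim edge there is no alternate route between Ximena and Halim, so the network disconnects. It is a bridge.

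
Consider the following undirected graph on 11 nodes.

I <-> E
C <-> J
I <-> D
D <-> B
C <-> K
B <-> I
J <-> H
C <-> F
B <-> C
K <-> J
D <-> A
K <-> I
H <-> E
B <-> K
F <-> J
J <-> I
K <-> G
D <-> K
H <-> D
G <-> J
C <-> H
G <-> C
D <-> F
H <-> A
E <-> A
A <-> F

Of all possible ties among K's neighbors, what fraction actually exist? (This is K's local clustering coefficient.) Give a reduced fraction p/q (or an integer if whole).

8/15

K's neighbors: B, C, D, G, I, and J (k = 6).
Possible neighbor pairs: C(6,2) = 15. Edges among them: B–C, B–D, B–I, C–G, C–J, D–I, G–J, I–J → e = 8.
Clustering(K) = 8/15.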